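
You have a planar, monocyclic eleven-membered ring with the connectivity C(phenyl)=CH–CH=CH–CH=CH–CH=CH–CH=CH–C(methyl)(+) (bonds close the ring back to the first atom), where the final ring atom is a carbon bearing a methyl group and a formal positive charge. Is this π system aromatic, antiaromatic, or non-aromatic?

Aromatic

Check conjugation: each doubly-bonded ring atom is sp² with one p-orbital electron; the carbocation has an empty p orbital — every position has a p orbital, so the cyclic π system is continuous.
Adding the contributions, 5 × 2 = 10 from the double-bond units + 0 from the C(methyl)(+) atom = 10.
With 10 π electrons (n = 2), the Hückel 4n+2 condition holds.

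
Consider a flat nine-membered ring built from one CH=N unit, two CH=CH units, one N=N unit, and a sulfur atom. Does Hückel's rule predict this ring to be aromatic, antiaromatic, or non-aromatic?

Every ring atom contributes a p orbital perpendicular to the ring (each doubly-bonded ring atom is sp² with one p-orbital electron; each =N– nitrogen is pyridine-type (lone pair in the sp² plane, one electron in the p orbital); the sulfur donates one lone pair from its p orbital), so the π system is cyclic and fully conjugated.
Tallying contributions gives 4 × 2 = 8 from the double-bond units + 2 from the S atom = 10.
Since 10 = 4·2 + 2, the ring meets the 4n+2 criterion.

Aromatic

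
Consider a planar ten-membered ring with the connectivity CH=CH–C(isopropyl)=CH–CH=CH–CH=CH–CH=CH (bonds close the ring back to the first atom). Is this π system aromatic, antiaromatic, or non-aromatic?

Aromatic

All ring atoms are sp² and supply a p orbital to the ring (every atom in a ring double bond is sp² and brings one electron to the p orbital); the conjugation is uninterrupted.
π-electron count: 5 × 2 = 10 from the 5 double-bond units.
With 10 π electrons (n = 2), the Hückel 4n+2 condition holds.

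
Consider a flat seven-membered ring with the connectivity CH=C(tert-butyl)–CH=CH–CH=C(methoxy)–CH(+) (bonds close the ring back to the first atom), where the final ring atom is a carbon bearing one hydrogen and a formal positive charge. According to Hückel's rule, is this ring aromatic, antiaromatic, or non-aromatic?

Every ring atom contributes a p orbital perpendicular to the ring (each doubly-bonded ring atom is sp² with one p-orbital electron; the carbocation has an empty p orbital), so the π system is cyclic and fully conjugated.
π-electron count: 3 × 2 = 6 from the double-bond units + 0 from the CH(+) atom = 6.
6 = 4(1) + 2, which satisfies Hückel's 4n+2 rule.

Aromatic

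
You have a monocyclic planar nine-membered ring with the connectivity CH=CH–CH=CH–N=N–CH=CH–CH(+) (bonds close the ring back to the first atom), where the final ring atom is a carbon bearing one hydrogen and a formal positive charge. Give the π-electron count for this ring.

Check conjugation: each doubly-bonded ring atom is sp² with one p-orbital electron; each =N– nitrogen is pyridine-type (lone pair in the sp² plane, one electron in the p orbital); the carbocation has an empty p orbital — every position has a p orbital, so the cyclic π system is continuous.
Counting π electrons: 4 × 2 = 8 from the double-bond units + 0 from the CH(+) atom = 8.

8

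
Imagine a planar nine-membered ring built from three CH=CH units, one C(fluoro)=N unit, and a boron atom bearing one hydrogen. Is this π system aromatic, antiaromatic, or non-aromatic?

Antiaromatic

All ring atoms are sp² and supply a p orbital to the ring (the double-bond atoms are sp², each contributing one p electron; each sp² =N– keeps its lone pair in-plane and puts one electron into the π system; the boron has an empty p orbital); the conjugation is uninterrupted.
Tallying contributions gives 4 × 2 = 8 from the double-bond units + 0 from the BH atom = 8.
A 4n π count (8, n = 2) in a planar conjugated ring means antiaromatic.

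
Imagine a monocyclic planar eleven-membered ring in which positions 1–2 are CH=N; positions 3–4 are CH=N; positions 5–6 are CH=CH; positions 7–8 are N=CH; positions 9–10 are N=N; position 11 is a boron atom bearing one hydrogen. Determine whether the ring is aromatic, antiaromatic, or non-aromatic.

Check conjugation: every atom in a ring double bond is sp² and brings one electron to the p orbital; each =N– nitrogen is pyridine-type (lone pair in the sp² plane, one electron in the p orbital); the boron has an empty p orbital — every position has a p orbital, so the cyclic π system is continuous.
π-electron count: 5 × 2 = 10 from the double-bond units + 0 from the BH atom = 10.
That gives a 4n+2 count (10, n = 2).

Aromatic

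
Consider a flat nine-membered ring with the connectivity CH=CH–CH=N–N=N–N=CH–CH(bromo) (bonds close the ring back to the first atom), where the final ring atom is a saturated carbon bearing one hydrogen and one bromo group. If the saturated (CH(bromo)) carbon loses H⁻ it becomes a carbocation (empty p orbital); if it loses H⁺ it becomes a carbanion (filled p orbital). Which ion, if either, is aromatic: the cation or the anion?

In either ion the ring is fully conjugated: every atom, including the new sp² carbon, supplies a p orbital.
Cation: 4 × 2 + 0 = 8 π electrons → 4(2), antiaromatic.
Anion: 4 × 2 + 2 = 10 π electrons → 4(2)+2, aromatic.

The anion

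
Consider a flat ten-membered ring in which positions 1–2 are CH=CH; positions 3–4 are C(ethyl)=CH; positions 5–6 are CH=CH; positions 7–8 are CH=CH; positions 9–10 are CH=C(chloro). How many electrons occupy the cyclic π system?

10

All ring atoms are sp² and supply a p orbital to the ring (every atom in a ring double bond is sp² and brings one electron to the p orbital); the conjugation is uninterrupted.
Adding the contributions, 5 × 2 = 10 from the 5 double-bond units.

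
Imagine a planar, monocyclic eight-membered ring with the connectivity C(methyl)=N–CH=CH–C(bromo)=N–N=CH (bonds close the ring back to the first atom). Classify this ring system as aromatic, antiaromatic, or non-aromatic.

The p orbitals form a continuous loop: the double-bond atoms are sp², each contributing one p electron; the doubly-bonded nitrogens are pyridine-type — their lone pairs lie in the ring plane, leaving one electron in the p orbital. The ring is fully conjugated.
π-electron count: 4 × 2 = 8 from the 4 double-bond units.
A 4n π count (8, n = 2) in a planar conjugated ring means antiaromatic.

Antiaromatic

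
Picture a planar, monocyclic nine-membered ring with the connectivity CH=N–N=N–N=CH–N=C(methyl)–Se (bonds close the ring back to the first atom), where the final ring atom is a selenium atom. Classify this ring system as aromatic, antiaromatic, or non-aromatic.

Aromatic

All ring atoms are sp² and supply a p orbital to the ring (each doubly-bonded ring atom is sp² with one p-orbital electron; the doubly-bonded nitrogens are pyridine-type — their lone pairs lie in the ring plane, leaving one electron in the p orbital; the selenium donates one lone pair from its p orbital); the conjugation is uninterrupted.
π-electron count: 4 × 2 = 8 from the double-bond units + 2 from the Se atom = 10.
10 = 4(2) + 2, which satisfies Hückel's 4n+2 rule.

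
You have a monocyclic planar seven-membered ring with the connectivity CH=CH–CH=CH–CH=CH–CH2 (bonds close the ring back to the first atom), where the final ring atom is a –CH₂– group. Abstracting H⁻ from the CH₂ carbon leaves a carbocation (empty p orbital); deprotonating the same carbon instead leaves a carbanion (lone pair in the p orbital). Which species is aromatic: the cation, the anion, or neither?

The cation

Both ions have a continuous loop of p orbitals — each ring atom is sp².
Cation: 3 × 2 + 0 = 6 π electrons → 4(1)+2, aromatic.
Anion: 3 × 2 + 2 = 8 π electrons → 4(2), antiaromatic.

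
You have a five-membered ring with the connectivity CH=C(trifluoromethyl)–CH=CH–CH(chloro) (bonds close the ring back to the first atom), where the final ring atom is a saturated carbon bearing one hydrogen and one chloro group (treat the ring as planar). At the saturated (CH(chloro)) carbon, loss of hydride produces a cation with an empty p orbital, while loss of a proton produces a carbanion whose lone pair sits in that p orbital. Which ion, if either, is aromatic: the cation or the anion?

The anion

In both ions every ring atom is sp² and contributes a p orbital, so both rings are fully conjugated.
Cation: 2 × 2 + 0 = 4 π electrons → 4(1), antiaromatic.
Anion: 2 × 2 + 2 = 6 π electrons → 4(1)+2, aromatic.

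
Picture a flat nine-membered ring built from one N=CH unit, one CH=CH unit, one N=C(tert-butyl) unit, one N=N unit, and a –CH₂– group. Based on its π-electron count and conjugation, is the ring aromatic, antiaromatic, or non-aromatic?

Non-aromatic

At the CH2 position, the tetrahedral CH₂ carbon is sp³ and has no p orbital in the ring π system; the ring's p-orbital overlap is broken there.
A ring that is not fully conjugated cannot be aromatic or antiaromatic regardless of its π-electron count.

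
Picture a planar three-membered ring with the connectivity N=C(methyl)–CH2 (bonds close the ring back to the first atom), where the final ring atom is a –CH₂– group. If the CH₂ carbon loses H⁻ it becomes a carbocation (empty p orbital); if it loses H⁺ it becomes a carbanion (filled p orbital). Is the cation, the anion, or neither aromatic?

The cation

In both ions every ring atom is sp² and contributes a p orbital, so both rings are fully conjugated.
Cation: 1 × 2 + 0 = 2 π electrons → 4(0)+2, aromatic.
Anion: 1 × 2 + 2 = 4 π electrons → 4(1), antiaromatic.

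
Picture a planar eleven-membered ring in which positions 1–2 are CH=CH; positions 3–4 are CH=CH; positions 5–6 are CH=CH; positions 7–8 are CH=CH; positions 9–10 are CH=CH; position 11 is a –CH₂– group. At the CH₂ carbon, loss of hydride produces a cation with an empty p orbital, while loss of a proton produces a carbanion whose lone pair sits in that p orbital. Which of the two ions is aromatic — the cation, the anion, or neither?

The cation

In both ions every ring atom is sp² and contributes a p orbital, so both rings are fully conjugated.
Cation: 5 × 2 + 0 = 10 π electrons → 4(2)+2, aromatic.
Anion: 5 × 2 + 2 = 12 π electrons → 4(3), antiaromatic.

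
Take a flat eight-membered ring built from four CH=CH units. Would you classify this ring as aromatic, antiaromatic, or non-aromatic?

Antiaromatic

Check conjugation: each doubly-bonded ring atom is sp² with one p-orbital electron — every position has a p orbital, so the cyclic π system is continuous.
Adding the contributions, 4 × 2 = 8 from the 4 double-bond units.
8 = 4(2); a planar, fully conjugated 4n system is antiaromatic.
This is cyclooctatetraene.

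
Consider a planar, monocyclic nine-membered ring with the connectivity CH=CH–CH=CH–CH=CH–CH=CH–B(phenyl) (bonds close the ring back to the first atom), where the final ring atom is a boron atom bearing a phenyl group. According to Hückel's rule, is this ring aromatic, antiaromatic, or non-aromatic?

Antiaromatic

Check conjugation: the double-bond atoms are sp², each contributing one p electron; the boron has an empty p orbital — every position has a p orbital, so the cyclic π system is continuous.
Tallying contributions gives 4 × 2 = 8 from the double-bond units + 0 from the B(phenyl) atom = 8.
With 8 = 4·2 π electrons, Hückel's rule classifies the planar ring as antiaromatic.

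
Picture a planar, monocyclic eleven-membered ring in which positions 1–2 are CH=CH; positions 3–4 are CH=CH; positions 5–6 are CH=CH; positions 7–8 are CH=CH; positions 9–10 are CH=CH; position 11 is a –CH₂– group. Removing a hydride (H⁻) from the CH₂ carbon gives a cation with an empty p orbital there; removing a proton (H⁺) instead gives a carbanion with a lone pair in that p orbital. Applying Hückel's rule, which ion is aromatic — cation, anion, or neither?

The cation

In both ions every ring atom is sp² and contributes a p orbital, so both rings are fully conjugated.
Cation: 5 × 2 + 0 = 10 π electrons → 4(2)+2, aromatic.
Anion: 5 × 2 + 2 = 12 π electrons → 4(3), antiaromatic.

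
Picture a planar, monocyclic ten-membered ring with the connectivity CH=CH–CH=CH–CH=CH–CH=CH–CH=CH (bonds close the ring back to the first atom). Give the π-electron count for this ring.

10

All ring atoms are sp² and supply a p orbital to the ring (each doubly-bonded ring atom is sp² with one p-orbital electron); the conjugation is uninterrupted.
Adding the contributions, 5 × 2 = 10 from the 5 double-bond units.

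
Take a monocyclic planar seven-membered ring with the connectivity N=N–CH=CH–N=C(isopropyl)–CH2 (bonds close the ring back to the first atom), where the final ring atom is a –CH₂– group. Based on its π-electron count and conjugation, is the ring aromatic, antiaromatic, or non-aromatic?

Non-aromatic

At the CH2 position, the tetrahedral CH₂ carbon is sp³ and has no p orbital in the ring π system; the ring's p-orbital overlap is broken there.
Without a continuous loop of overlapping p orbitals the Hückel electron count never comes into play.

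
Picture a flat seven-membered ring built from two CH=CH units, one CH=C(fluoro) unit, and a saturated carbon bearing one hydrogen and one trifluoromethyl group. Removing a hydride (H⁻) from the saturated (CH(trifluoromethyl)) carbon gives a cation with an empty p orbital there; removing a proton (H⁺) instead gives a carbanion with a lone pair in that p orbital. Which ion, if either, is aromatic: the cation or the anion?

Both ions have a continuous loop of p orbitals — each ring atom is sp².
Cation: 3 × 2 + 0 = 6 π electrons → 4(1)+2, aromatic.
Anion: 3 × 2 + 2 = 8 π electrons → 4(2), antiaromatic.

The cation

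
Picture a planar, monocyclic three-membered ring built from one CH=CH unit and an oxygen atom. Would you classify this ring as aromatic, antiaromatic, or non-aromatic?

Antiaromatic

Check conjugation: the double-bond atoms are sp², each contributing one p electron; the oxygen donates one lone pair from its p orbital — every position has a p orbital, so the cyclic π system is continuous.
Adding the contributions, 1 × 2 = 2 from the double-bond unit + 2 from the O atom = 4.
A 4n π count (4, n = 1) in a planar conjugated ring means antiaromatic.
This is oxirene.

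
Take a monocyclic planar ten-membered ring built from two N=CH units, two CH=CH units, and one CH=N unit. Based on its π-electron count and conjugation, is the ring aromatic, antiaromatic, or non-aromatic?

All ring atoms are sp² and supply a p orbital to the ring (the double-bond atoms are sp², each contributing one p electron; each =N– nitrogen is pyridine-type (lone pair in the sp² plane, one electron in the p orbital)); the conjugation is uninterrupted.
Counting π electrons: 5 × 2 = 10 from the 5 double-bond units.
That gives a 4n+2 count (10, n = 2).

Aromatic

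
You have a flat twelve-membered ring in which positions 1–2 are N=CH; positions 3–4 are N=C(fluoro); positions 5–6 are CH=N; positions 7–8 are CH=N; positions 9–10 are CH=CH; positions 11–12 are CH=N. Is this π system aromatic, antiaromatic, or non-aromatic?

The p orbitals form a continuous loop: the double-bond atoms are sp², each contributing one p electron; each =N– nitrogen is pyridine-type (lone pair in the sp² plane, one electron in the p orbital). The ring is fully conjugated.
π-electron count: 6 × 2 = 12 from the 6 double-bond units.
With 12 = 4·3 π electrons, Hückel's rule classifies the planar ring as antiaromatic.

Antiaromatic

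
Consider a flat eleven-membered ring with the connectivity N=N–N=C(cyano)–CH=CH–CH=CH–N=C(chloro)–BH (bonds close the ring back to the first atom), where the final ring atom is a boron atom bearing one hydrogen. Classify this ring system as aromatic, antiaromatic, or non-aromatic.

Aromatic

All ring atoms are sp² and supply a p orbital to the ring (each doubly-bonded ring atom is sp² with one p-orbital electron; each =N– nitrogen is pyridine-type (lone pair in the sp² plane, one electron in the p orbital); the boron has an empty p orbital); the conjugation is uninterrupted.
Tallying contributions gives 5 × 2 = 10 from the double-bond units + 0 from the BH atom = 10.
With 10 π electrons (n = 2), the Hückel 4n+2 condition holds.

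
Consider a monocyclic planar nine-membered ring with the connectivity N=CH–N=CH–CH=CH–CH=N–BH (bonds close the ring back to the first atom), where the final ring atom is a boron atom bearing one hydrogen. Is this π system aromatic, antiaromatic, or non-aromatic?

The p orbitals form a continuous loop: every atom in a ring double bond is sp² and brings one electron to the p orbital; each =N– nitrogen is pyridine-type (lone pair in the sp² plane, one electron in the p orbital); the boron has an empty p orbital. The ring is fully conjugated.
π-electron count: 4 × 2 = 8 from the double-bond units + 0 from the BH atom = 8.
8 is a 4n count (n = 2), so the planar conjugated ring is antiaromatic.

Antiaromatic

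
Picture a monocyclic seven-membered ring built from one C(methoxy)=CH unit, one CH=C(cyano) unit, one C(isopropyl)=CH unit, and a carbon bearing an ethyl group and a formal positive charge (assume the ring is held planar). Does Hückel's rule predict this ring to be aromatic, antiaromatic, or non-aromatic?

Aromatic

The p orbitals form a continuous loop: every atom in a ring double bond is sp² and brings one electron to the p orbital; the carbocation has an empty p orbital. The ring is fully conjugated.
Adding the contributions, 3 × 2 = 6 from the double-bond units + 0 from the C(ethyl)(+) atom = 6.
6 = 4(1) + 2, which satisfies Hückel's 4n+2 rule.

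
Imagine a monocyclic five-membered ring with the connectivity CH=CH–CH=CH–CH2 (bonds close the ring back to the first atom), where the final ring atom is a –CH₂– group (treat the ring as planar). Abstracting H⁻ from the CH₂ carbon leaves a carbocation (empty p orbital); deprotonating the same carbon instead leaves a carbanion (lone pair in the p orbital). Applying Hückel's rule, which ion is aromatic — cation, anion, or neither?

Both ions have a continuous loop of p orbitals — each ring atom is sp².
Cation: 2 × 2 + 0 = 4 π electrons → 4(1), antiaromatic.
Anion: 2 × 2 + 2 = 6 π electrons → 4(1)+2, aromatic.

The anion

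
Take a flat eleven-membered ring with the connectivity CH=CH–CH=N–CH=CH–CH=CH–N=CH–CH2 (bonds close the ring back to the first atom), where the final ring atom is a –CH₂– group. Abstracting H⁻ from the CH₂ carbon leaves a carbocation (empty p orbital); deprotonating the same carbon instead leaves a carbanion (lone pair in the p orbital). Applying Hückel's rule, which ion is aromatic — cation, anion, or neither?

Once that carbon is sp², every ring atom has a p orbital and both ions are fully conjugated.
Cation: 5 × 2 + 0 = 10 π electrons → 4(2)+2, aromatic.
Anion: 5 × 2 + 2 = 12 π electrons → 4(3), antiaromatic.

The cation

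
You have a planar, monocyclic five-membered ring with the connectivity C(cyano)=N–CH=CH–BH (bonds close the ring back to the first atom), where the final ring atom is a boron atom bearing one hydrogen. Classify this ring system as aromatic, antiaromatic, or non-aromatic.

Check conjugation: each doubly-bonded ring atom is sp² with one p-orbital electron; each =N– nitrogen is pyridine-type (lone pair in the sp² plane, one electron in the p orbital); the boron has an empty p orbital — every position has a p orbital, so the cyclic π system is continuous.
Tallying contributions gives 2 × 2 = 4 from the double-bond units + 0 from the BH atom = 4.
A 4n π count (4, n = 1) in a planar conjugated ring means antiaromatic.

Antiaromatic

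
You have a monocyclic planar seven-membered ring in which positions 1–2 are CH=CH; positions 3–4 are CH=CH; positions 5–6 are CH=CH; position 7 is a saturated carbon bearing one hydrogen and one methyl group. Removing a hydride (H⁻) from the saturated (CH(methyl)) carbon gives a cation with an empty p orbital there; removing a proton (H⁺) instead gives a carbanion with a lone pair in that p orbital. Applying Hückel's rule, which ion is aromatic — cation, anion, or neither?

The cation

In either ion the ring is fully conjugated: every atom, including the new sp² carbon, supplies a p orbital.
Cation: 3 × 2 + 0 = 6 π electrons → 4(1)+2, aromatic.
Anion: 3 × 2 + 2 = 8 π electrons → 4(2), antiaromatic.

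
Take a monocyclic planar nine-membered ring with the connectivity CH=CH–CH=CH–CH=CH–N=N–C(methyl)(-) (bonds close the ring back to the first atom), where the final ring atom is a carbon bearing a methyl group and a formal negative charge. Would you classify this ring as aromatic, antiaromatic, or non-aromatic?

Aromatic

Check conjugation: the double-bond atoms are sp², each contributing one p electron; each =N– nitrogen is pyridine-type (lone pair in the sp² plane, one electron in the p orbital); the carbanion's lone pair occupies the p orbital — every position has a p orbital, so the cyclic π system is continuous.
Counting π electrons: 4 × 2 = 8 from the double-bond units + 2 from the C(methyl)(-) atom = 10.
10 = 4(2) + 2, which satisfies Hückel's 4n+2 rule.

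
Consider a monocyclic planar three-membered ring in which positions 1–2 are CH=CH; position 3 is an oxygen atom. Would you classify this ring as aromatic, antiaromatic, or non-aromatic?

All ring atoms are sp² and supply a p orbital to the ring (every atom in a ring double bond is sp² and brings one electron to the p orbital; the oxygen donates one lone pair from its p orbital); the conjugation is uninterrupted.
Tallying contributions gives 1 × 2 = 2 from the double-bond unit + 2 from the O atom = 4.
4 = 4(1); a planar, fully conjugated 4n system is antiaromatic.

Antiaromatic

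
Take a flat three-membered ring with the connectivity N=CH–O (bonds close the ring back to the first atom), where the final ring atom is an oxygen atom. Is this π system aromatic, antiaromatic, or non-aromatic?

Every ring atom contributes a p orbital perpendicular to the ring (every atom in a ring double bond is sp² and brings one electron to the p orbital; each sp² =N– keeps its lone pair in-plane and puts one electron into the π system; the oxygen donates one lone pair from its p orbital), so the π system is cyclic and fully conjugated.
Counting π electrons: 1 × 2 = 2 from the double-bond unit + 2 from the O atom = 4.
A 4n π count (4, n = 1) in a planar conjugated ring means antiaromatic.

Antiaromatic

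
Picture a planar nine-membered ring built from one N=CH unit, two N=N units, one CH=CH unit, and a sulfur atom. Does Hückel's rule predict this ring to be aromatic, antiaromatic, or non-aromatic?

Every ring atom contributes a p orbital perpendicular to the ring (the double-bond atoms are sp², each contributing one p electron; each =N– nitrogen is pyridine-type (lone pair in the sp² plane, one electron in the p orbital); the sulfur donates one lone pair from its p orbital), so the π system is cyclic and fully conjugated.
Adding the contributions, 4 × 2 = 8 from the double-bond units + 2 from the S atom = 10.
That gives a 4n+2 count (10, n = 2).

Aromatic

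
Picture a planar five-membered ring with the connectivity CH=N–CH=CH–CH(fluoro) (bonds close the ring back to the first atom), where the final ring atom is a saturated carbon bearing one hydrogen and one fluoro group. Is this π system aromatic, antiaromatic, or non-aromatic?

Non-aromatic

At the CH(fluoro) position, that saturated carbon is sp³ and has no p orbital in the ring π system; the ring's p-orbital overlap is broken there.
Hückel's rule only applies to fully conjugated rings, so this one is simply non-aromatic.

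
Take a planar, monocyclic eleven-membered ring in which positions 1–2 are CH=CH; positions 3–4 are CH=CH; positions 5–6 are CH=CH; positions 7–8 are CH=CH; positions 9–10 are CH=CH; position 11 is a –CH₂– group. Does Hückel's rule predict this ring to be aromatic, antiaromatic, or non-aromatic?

The CH2 position has four σ bonds — the tetrahedral CH₂ carbon is sp³ and has no p orbital in the ring π system — so the cyclic conjugation is interrupted.
Without a continuous loop of overlapping p orbitals the Hückel electron count never comes into play.

Non-aromatic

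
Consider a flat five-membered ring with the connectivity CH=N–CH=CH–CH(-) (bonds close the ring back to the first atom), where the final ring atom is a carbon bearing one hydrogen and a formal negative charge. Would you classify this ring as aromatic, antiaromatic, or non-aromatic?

Aromatic

Every ring atom contributes a p orbital perpendicular to the ring (the double-bond atoms are sp², each contributing one p electron; each sp² =N– keeps its lone pair in-plane and puts one electron into the π system; the carbanion's lone pair occupies the p orbital), so the π system is cyclic and fully conjugated.
Tallying contributions gives 2 × 2 = 4 from the double-bond units + 2 from the CH(-) atom = 6.
Since 6 = 4·1 + 2, the ring meets the 4n+2 criterion.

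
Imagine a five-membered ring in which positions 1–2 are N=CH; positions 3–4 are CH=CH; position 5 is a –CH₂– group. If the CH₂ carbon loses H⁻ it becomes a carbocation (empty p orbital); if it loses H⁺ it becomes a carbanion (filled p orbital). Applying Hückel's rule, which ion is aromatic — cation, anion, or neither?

In both ions every ring atom is sp² and contributes a p orbital, so both rings are fully conjugated.
Cation: 2 × 2 + 0 = 4 π electrons → 4(1), antiaromatic.
Anion: 2 × 2 + 2 = 6 π electrons → 4(1)+2, aromatic.

The anion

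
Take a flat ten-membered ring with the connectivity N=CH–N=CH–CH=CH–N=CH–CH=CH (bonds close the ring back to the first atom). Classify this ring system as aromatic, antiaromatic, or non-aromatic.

Aromatic

All ring atoms are sp² and supply a p orbital to the ring (the double-bond atoms are sp², each contributing one p electron; each =N– nitrogen is pyridine-type (lone pair in the sp² plane, one electron in the p orbital)); the conjugation is uninterrupted.
Counting π electrons: 5 × 2 = 10 from the 5 double-bond units.
With 10 π electrons (n = 2), the Hückel 4n+2 condition holds.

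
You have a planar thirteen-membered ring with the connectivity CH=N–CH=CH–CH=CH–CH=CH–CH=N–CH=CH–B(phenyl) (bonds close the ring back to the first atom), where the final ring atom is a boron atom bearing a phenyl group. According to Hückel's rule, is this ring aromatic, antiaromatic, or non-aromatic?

Check conjugation: each doubly-bonded ring atom is sp² with one p-orbital electron; each sp² =N– keeps its lone pair in-plane and puts one electron into the π system; the boron has an empty p orbital — every position has a p orbital, so the cyclic π system is continuous.
π-electron count: 6 × 2 = 12 from the double-bond units + 0 from the B(phenyl) atom = 12.
A 4n π count (12, n = 3) in a planar conjugated ring means antiaromatic.

Antiaromatic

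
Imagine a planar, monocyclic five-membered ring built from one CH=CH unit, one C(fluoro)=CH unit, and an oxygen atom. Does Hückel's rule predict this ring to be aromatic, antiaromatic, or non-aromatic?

Aromatic

All ring atoms are sp² and supply a p orbital to the ring (each doubly-bonded ring atom is sp² with one p-orbital electron; the oxygen donates one lone pair from its p orbital); the conjugation is uninterrupted.
Counting π electrons: 2 × 2 = 4 from the double-bond units + 2 from the O atom = 6.
That gives a 4n+2 count (6, n = 1).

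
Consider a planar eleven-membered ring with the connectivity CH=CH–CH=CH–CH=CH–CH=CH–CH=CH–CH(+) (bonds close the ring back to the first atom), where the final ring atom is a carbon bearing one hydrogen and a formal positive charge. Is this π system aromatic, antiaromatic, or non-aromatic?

Aromatic

Check conjugation: every atom in a ring double bond is sp² and brings one electron to the p orbital; the carbocation has an empty p orbital — every position has a p orbital, so the cyclic π system is continuous.
Tallying contributions gives 5 × 2 = 10 from the double-bond units + 0 from the CH(+) atom = 10.
That gives a 4n+2 count (10, n = 2).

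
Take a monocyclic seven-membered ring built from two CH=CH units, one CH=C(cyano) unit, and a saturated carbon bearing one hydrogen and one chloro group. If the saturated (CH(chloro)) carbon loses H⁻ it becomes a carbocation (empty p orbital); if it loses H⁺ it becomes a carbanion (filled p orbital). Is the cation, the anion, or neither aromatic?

The cation

In both ions every ring atom is sp² and contributes a p orbital, so both rings are fully conjugated.
Cation: 3 × 2 + 0 = 6 π electrons → 4(1)+2, aromatic.
Anion: 3 × 2 + 2 = 8 π electrons → 4(2), antiaromatic.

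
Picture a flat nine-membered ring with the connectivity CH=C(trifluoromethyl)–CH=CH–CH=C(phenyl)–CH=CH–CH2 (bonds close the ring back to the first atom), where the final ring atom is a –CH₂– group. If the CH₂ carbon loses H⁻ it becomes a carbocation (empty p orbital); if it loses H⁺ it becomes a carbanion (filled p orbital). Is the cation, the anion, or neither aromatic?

Both ions have a continuous loop of p orbitals — each ring atom is sp².
Cation: 4 × 2 + 0 = 8 π electrons → 4(2), antiaromatic.
Anion: 4 × 2 + 2 = 10 π electrons → 4(2)+2, aromatic.

The anion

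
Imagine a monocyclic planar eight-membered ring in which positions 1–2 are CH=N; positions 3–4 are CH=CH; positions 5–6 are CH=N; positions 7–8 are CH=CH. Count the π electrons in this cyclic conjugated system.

8

The p orbitals form a continuous loop: the double-bond atoms are sp², each contributing one p electron; each sp² =N– keeps its lone pair in-plane and puts one electron into the π system. The ring is fully conjugated.
Tallying contributions gives 4 × 2 = 8 from the 4 double-bond units.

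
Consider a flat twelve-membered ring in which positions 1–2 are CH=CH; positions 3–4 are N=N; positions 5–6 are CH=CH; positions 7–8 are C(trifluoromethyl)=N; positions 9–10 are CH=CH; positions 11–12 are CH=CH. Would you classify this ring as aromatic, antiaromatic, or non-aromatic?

All ring atoms are sp² and supply a p orbital to the ring (every atom in a ring double bond is sp² and brings one electron to the p orbital; the doubly-bonded nitrogens are pyridine-type — their lone pairs lie in the ring plane, leaving one electron in the p orbital); the conjugation is uninterrupted.
Tallying contributions gives 6 × 2 = 12 from the 6 double-bond units.
12 is a 4n count (n = 3), so the planar conjugated ring is antiaromatic.

Antiaromatic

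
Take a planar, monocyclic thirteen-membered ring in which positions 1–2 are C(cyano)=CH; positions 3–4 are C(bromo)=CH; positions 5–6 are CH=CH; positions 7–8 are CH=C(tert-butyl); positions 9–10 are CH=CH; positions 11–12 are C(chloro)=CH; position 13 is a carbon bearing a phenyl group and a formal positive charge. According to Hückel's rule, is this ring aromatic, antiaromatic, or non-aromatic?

Check conjugation: each doubly-bonded ring atom is sp² with one p-orbital electron; the carbocation has an empty p orbital — every position has a p orbital, so the cyclic π system is continuous.
Counting π electrons: 6 × 2 = 12 from the double-bond units + 0 from the C(phenyl)(+) atom = 12.
12 = 4(3); a planar, fully conjugated 4n system is antiaromatic.

Antiaromatic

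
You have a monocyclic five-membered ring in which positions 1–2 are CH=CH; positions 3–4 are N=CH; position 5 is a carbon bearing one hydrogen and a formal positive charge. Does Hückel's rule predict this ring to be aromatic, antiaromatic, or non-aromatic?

Antiaromatic

Every ring atom contributes a p orbital perpendicular to the ring (the double-bond atoms are sp², each contributing one p electron; each =N– nitrogen is pyridine-type (lone pair in the sp² plane, one electron in the p orbital); the carbocation has an empty p orbital), so the π system is cyclic and fully conjugated.
Adding the contributions, 2 × 2 = 4 from the double-bond units + 0 from the CH(+) atom = 4.
A 4n π count (4, n = 1) in a planar conjugated ring means antiaromatic.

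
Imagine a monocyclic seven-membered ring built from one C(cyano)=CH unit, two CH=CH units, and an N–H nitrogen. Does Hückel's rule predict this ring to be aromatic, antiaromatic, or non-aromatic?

Every ring atom contributes a p orbital perpendicular to the ring (each doubly-bonded ring atom is sp² with one p-orbital electron; the pyrrole-type nitrogen donates its lone pair from the p orbital), so the π system is cyclic and fully conjugated.
Tallying contributions gives 3 × 2 = 6 from the double-bond units + 2 from the NH atom = 8.
With 8 = 4·2 π electrons, Hückel's rule classifies the planar ring as antiaromatic.

Antiaromatic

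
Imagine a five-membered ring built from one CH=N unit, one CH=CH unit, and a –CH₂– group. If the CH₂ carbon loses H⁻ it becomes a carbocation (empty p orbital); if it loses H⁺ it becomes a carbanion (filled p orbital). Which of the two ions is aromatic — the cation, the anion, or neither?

Once that carbon is sp², every ring atom has a p orbital and both ions are fully conjugated.
Cation: 2 × 2 + 0 = 4 π electrons → 4(1), antiaromatic.
Anion: 2 × 2 + 2 = 6 π electrons → 4(1)+2, aromatic.

The anion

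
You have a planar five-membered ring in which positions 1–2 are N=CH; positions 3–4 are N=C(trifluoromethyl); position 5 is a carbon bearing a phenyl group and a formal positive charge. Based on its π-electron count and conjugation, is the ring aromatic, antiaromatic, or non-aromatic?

Antiaromatic

The p orbitals form a continuous loop: every atom in a ring double bond is sp² and brings one electron to the p orbital; each sp² =N– keeps its lone pair in-plane and puts one electron into the π system; the carbocation has an empty p orbital. The ring is fully conjugated.
Tallying contributions gives 2 × 2 = 4 from the double-bond units + 0 from the C(phenyl)(+) atom = 4.
4 is a 4n count (n = 1), so the planar conjugated ring is antiaromatic.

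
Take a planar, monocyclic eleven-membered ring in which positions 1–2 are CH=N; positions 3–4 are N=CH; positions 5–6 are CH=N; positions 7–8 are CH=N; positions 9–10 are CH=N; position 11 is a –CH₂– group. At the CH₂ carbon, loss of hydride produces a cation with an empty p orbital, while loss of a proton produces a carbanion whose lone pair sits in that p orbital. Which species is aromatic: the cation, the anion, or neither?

The cation

Once that carbon is sp², every ring atom has a p orbital and both ions are fully conjugated.
Cation: 5 × 2 + 0 = 10 π electrons → 4(2)+2, aromatic.
Anion: 5 × 2 + 2 = 12 π electrons → 4(3), antiaromatic.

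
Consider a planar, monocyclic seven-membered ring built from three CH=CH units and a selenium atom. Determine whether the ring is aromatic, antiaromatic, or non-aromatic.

Every ring atom contributes a p orbital perpendicular to the ring (every atom in a ring double bond is sp² and brings one electron to the p orbital; the selenium donates one lone pair from its p orbital), so the π system is cyclic and fully conjugated.
π-electron count: 3 × 2 = 6 from the double-bond units + 2 from the Se atom = 8.
8 is a 4n count (n = 2), so the planar conjugated ring is antiaromatic.

Antiaromatic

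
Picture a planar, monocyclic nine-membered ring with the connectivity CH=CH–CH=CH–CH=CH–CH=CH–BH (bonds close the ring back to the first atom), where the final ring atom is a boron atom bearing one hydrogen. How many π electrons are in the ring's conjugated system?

8

All ring atoms are sp² and supply a p orbital to the ring (the double-bond atoms are sp², each contributing one p electron; the boron has an empty p orbital); the conjugation is uninterrupted.
π-electron count: 4 × 2 = 8 from the double-bond units + 0 from the BH atom = 8.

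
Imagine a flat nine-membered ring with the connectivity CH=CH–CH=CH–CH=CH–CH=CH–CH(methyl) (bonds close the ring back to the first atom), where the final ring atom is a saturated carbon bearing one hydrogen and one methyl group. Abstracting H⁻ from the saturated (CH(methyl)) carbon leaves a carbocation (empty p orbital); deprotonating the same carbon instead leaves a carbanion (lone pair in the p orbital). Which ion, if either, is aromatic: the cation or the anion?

In either ion the ring is fully conjugated: every atom, including the new sp² carbon, supplies a p orbital.
Cation: 4 × 2 + 0 = 8 π electrons → 4(2), antiaromatic.
Anion: 4 × 2 + 2 = 10 π electrons → 4(2)+2, aromatic.

The anion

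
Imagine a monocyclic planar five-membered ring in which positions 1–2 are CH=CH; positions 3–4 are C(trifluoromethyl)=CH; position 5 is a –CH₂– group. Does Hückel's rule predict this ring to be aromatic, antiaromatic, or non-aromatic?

Non-aromatic

Because the tetrahedral CH₂ carbon is sp³ and has no p orbital in the ring π system at the CH2 position, the π system cannot extend all the way around the ring.
Without a continuous loop of overlapping p orbitals the Hückel electron count never comes into play.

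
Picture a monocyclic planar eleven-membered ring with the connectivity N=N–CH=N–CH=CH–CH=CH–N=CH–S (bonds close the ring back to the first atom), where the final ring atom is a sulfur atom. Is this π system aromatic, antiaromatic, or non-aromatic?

Antiaromatic

The p orbitals form a continuous loop: each doubly-bonded ring atom is sp² with one p-orbital electron; the doubly-bonded nitrogens are pyridine-type — their lone pairs lie in the ring plane, leaving one electron in the p orbital; the sulfur donates one lone pair from its p orbital. The ring is fully conjugated.
Adding the contributions, 5 × 2 = 10 from the double-bond units + 2 from the S atom = 12.
With 12 = 4·3 π electrons, Hückel's rule classifies the planar ring as antiaromatic.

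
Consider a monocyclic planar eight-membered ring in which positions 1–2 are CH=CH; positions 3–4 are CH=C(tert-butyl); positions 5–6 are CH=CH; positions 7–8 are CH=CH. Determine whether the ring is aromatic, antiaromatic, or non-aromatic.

Check conjugation: every atom in a ring double bond is sp² and brings one electron to the p orbital — every position has a p orbital, so the cyclic π system is continuous.
Tallying contributions gives 4 × 2 = 8 from the 4 double-bond units.
8 is a 4n count (n = 2), so the planar conjugated ring is antiaromatic.

Antiaromatic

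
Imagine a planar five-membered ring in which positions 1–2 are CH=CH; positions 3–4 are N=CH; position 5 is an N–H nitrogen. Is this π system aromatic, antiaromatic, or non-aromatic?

Aromatic

Check conjugation: every atom in a ring double bond is sp² and brings one electron to the p orbital; the doubly-bonded nitrogens are pyridine-type — their lone pairs lie in the ring plane, leaving one electron in the p orbital; the pyrrole-type nitrogen donates its lone pair from the p orbital — every position has a p orbital, so the cyclic π system is continuous.
π-electron count: 2 × 2 = 4 from the double-bond units + 2 from the NH atom = 6.
Since 6 = 4·1 + 2, the ring meets the 4n+2 criterion.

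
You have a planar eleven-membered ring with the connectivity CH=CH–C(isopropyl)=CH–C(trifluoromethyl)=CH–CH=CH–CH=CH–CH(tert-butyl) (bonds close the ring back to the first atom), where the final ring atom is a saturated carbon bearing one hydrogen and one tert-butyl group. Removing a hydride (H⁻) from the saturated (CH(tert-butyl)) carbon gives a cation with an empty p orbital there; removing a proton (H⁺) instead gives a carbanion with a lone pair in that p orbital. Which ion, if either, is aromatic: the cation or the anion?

The cation

In both ions every ring atom is sp² and contributes a p orbital, so both rings are fully conjugated.
Cation: 5 × 2 + 0 = 10 π electrons → 4(2)+2, aromatic.
Anion: 5 × 2 + 2 = 12 π electrons → 4(3), antiaromatic.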